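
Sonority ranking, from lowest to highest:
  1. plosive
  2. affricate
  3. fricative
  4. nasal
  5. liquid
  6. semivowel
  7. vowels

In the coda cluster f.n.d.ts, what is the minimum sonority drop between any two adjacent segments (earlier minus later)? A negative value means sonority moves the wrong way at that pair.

-1

/f/: fricative = 3.
/n/: nasal = 4.
/d/: plosive = 1.
/ts/: affricate = 2.
/f/→/n/: change -1.
/n/→/d/: change +3.
/d/→/ts/: change -1.
Minimum = -1.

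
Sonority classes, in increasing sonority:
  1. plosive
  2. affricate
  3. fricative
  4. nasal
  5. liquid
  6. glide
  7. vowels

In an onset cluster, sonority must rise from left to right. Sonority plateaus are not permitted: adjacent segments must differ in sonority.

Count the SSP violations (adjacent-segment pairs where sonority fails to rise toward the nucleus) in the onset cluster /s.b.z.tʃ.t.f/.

/s/: fricative = 3.
/b/: plosive = 1.
/z/: fricative = 3.
/tʃ/: affricate = 2.
/t/: plosive = 1.
/f/: fricative = 3.
/s/→/b/: 3→1 (does not rise) — violation.
/b/→/z/: 1→3 (rises) — ok.
/z/→/tʃ/: 3→2 (does not rise) — violation.
/tʃ/→/t/: 2→1 (does not rise) — violation.
/t/→/f/: 1→3 (rises) — ok.

3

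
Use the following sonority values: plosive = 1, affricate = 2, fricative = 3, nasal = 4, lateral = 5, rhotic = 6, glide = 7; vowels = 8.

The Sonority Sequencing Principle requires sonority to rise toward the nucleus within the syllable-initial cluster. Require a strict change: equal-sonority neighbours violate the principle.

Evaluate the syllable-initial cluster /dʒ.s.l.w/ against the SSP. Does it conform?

/dʒ/ is an affricate (sonority 2).
/s/ is a fricative (sonority 3).
/l/ is a lateral (sonority 5).
/w/ is a glide (sonority 7).
The profile 2-3-5-7 strictly rises, so the syllable-initial cluster satisfies the SSP.

yes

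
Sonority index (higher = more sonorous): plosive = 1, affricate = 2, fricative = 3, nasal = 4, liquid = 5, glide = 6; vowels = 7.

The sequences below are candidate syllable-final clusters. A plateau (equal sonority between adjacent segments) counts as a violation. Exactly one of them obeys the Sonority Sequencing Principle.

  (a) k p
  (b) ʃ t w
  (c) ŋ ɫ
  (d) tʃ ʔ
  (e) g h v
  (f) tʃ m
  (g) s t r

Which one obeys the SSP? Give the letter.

(a) sonority 1-1: ill-formed.
(b) sonority 3-1-6: ill-formed.
(c) sonority 4-5: ill-formed.
(d) sonority 2-1: well-formed.
(e) sonority 1-3-3: ill-formed.
(f) sonority 2-4: ill-formed.
(g) sonority 3-1-5: ill-formed.

d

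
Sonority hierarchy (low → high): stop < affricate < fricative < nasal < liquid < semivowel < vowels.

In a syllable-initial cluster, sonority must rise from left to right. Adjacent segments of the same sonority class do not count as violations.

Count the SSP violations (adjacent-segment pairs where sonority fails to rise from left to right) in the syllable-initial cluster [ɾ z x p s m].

/ɾ/ — liquid, sonority 5.
/z/ — fricative, sonority 3.
/x/ — fricative, sonority 3.
/p/ — stop, sonority 1.
/s/ — fricative, sonority 3.
/m/ — nasal, sonority 4.
/ɾ/→/z/: 5→3 (does not rise) — violation.
/z/→/x/: 3→3 (plateau, allowed) — ok.
/x/→/p/: 3→1 (does not rise) — violation.
/p/→/s/: 1→3 (rises) — ok.
/s/→/m/: 3→4 (rises) — ok.

2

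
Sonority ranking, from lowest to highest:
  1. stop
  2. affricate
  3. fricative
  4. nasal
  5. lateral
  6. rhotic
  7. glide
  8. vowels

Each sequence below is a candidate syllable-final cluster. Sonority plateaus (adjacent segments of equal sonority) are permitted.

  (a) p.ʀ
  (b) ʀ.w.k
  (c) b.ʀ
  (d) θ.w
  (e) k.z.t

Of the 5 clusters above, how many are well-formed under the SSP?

(a) sonority 1-6: ill-formed.
(b) sonority 6-7-1: ill-formed.
(c) sonority 1-6: ill-formed.
(d) sonority 3-7: ill-formed.
(e) sonority 1-3-1: ill-formed.

0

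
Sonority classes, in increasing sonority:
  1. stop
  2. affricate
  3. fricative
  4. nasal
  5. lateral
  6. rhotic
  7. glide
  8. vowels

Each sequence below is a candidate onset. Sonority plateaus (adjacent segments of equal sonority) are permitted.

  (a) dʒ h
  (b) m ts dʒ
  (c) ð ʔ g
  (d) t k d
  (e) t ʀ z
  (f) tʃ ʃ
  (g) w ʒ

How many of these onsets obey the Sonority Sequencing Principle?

(a) dʒ h: profile 2-3 — obeys.
(b) m ts dʒ: profile 4-2-2 — violates.
(c) ð ʔ g: profile 3-1-1 — violates.
(d) t k d: profile 1-1-1 — obeys.
(e) t ʀ z: profile 1-6-3 — violates.
(f) tʃ ʃ: profile 2-3 — obeys.
(g) w ʒ: profile 7-3 — violates.

3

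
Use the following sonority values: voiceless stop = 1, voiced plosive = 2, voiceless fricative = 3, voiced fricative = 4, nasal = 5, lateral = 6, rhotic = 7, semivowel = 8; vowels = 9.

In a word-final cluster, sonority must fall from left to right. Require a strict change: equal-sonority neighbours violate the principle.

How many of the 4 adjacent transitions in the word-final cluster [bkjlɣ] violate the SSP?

/b/: voiced plosive = 2.
/k/: voiceless stop = 1.
/j/: semivowel = 8.
/l/: lateral = 6.
/ɣ/: voiced fricative = 4.
/b/→/k/: 2→1 (falls) — ok.
/k/→/j/: 1→8 (does not fall) — violation.
/j/→/l/: 8→6 (falls) — ok.
/l/→/ɣ/: 6→4 (falls) — ok.

1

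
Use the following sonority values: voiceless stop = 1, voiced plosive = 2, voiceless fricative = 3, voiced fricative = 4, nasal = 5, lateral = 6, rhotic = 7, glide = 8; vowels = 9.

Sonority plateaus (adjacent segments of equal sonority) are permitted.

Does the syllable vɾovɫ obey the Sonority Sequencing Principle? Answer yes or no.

no

Onset: /v/ is a voiced fricative (sonority 4), /ɾ/ is a rhotic (sonority 7); then the nucleus /o/ (sonority 9).
Onset profile 4-7-9 — rises to the nucleus.
Coda: /v/ is a voiced fricative (sonority 4), /ɫ/ is a lateral (sonority 6).
Coda profile 9-4-6 — does not fall throughout.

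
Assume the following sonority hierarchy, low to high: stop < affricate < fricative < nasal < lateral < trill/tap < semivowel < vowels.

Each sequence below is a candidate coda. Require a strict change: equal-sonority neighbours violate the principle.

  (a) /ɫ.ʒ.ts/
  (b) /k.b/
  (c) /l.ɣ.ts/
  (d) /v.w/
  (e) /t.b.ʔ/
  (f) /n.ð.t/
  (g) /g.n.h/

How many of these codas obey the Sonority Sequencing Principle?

3

(a) /ɫ.ʒ.ts/: profile 5-3-2 — obeys.
(b) /k.b/: profile 1-1 — violates.
(c) /l.ɣ.ts/: profile 5-3-2 — obeys.
(d) /v.w/: profile 3-7 — violates.
(e) /t.b.ʔ/: profile 1-1-1 — violates.
(f) /n.ð.t/: profile 4-3-1 — obeys.
(g) /g.n.h/: profile 1-4-3 — violates.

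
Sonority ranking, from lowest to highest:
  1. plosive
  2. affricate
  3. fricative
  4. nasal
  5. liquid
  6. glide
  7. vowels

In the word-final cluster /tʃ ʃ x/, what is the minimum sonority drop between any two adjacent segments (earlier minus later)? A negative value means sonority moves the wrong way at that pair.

/tʃ/ is an affricate (sonority 2).
/ʃ/ is a fricative (sonority 3).
/x/ is a fricative (sonority 3).
/tʃ/→/ʃ/: change -1.
/ʃ/→/x/: change +0.
Minimum = -1.

-1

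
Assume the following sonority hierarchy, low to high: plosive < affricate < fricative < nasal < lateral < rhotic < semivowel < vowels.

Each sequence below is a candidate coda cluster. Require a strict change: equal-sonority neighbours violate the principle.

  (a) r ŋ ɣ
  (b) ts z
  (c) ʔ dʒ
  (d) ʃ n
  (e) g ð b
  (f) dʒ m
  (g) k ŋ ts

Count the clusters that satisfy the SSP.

1

(a) 6-4-3 → obeys
(b) 2-3 → violates
(c) 1-2 → violates
(d) 3-4 → violates
(e) 1-3-1 → violates
(f) 2-4 → violates
(g) 1-4-2 → violates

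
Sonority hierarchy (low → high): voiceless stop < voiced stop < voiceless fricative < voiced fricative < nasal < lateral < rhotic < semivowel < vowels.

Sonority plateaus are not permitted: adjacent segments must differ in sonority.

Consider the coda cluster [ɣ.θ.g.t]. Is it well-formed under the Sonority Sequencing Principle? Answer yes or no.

/ɣ/ — voiced fricative, sonority 4.
/θ/ — voiceless fricative, sonority 3.
/g/ — voiced stop, sonority 2.
/t/ — voiceless stop, sonority 1.
The profile 4-3-2-1 strictly falls, so the coda cluster satisfies the SSP.

yes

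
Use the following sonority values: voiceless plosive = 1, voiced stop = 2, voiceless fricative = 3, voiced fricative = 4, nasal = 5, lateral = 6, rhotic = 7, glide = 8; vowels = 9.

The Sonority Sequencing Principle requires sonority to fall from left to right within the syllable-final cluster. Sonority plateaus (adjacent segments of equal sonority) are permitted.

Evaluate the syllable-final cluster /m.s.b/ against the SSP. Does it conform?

yes

/m/ — nasal, sonority 5.
/s/ — voiceless fricative, sonority 3.
/b/ — voiced stop, sonority 2.
The profile 5-3-2 strictly falls, so the syllable-final cluster satisfies the SSP.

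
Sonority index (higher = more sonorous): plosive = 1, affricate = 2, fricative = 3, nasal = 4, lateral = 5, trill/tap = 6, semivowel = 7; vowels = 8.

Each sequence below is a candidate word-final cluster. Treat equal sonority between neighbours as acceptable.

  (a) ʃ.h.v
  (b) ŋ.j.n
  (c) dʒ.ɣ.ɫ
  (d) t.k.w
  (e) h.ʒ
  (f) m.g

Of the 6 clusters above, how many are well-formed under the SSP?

(a) sonority 3-3-3: well-formed.
(b) sonority 4-7-4: ill-formed.
(c) sonority 2-3-5: ill-formed.
(d) sonority 1-1-7: ill-formed.
(e) sonority 3-3: well-formed.
(f) sonority 4-1: well-formed.

3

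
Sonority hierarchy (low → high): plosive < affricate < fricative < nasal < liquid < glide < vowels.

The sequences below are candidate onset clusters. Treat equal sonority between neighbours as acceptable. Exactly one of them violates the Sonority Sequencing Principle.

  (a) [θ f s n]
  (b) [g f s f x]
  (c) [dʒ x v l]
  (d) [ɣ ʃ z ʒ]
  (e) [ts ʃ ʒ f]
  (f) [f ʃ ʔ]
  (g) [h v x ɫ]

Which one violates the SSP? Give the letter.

(a) sonority 3-3-3-4: well-formed.
(b) sonority 1-3-3-3-3: well-formed.
(c) sonority 2-3-3-5: well-formed.
(d) sonority 3-3-3-3: well-formed.
(e) sonority 2-3-3-3: well-formed.
(f) sonority 3-3-1: ill-formed.
(g) sonority 3-3-3-5: well-formed.

f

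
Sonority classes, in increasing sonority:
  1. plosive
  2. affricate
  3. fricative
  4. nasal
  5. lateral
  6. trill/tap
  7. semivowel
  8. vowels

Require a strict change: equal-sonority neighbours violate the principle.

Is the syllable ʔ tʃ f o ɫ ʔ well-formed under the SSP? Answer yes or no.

Onset: /ʔ/ is a plosive (sonority 1), /tʃ/ is an affricate (sonority 2), /f/ is a fricative (sonority 3); then the nucleus /o/ (sonority 8).
Onset profile 1-2-3-8 — rises to the nucleus.
Coda: /ɫ/ is a lateral (sonority 5), /ʔ/ is a plosive (sonority 1).
Coda profile 8-5-1 — falls from the nucleus.

yes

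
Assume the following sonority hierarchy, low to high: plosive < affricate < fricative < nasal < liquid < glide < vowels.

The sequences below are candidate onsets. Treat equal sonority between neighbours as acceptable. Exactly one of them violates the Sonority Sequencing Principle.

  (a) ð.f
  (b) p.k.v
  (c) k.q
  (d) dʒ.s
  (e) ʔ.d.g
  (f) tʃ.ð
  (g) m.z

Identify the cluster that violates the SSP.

g

(a) sonority 3-3: well-formed.
(b) sonority 1-1-3: well-formed.
(c) sonority 1-1: well-formed.
(d) sonority 2-3: well-formed.
(e) sonority 1-1-1: well-formed.
(f) sonority 2-3: well-formed.
(g) sonority 4-3: ill-formed.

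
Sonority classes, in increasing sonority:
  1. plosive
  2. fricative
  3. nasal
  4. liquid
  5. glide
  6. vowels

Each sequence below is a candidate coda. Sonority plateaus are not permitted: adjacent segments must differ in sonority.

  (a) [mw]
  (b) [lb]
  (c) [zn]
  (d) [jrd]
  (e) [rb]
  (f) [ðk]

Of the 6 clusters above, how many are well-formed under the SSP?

(a) [mw]: profile 3-5 — violates.
(b) [lb]: profile 4-1 — obeys.
(c) [zn]: profile 2-3 — violates.
(d) [jrd]: profile 5-4-1 — obeys.
(e) [rb]: profile 4-1 — obeys.
(f) [ðk]: profile 2-1 — obeys.

4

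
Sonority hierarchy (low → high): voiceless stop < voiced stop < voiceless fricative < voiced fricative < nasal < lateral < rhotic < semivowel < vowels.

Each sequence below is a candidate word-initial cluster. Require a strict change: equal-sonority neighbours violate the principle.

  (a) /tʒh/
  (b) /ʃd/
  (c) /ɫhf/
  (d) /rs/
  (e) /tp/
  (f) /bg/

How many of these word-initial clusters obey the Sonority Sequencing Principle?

0

(a) sonority 1-4-3: ill-formed.
(b) sonority 3-2: ill-formed.
(c) sonority 6-3-3: ill-formed.
(d) sonority 7-3: ill-formed.
(e) sonority 1-1: ill-formed.
(f) sonority 2-2: ill-formed.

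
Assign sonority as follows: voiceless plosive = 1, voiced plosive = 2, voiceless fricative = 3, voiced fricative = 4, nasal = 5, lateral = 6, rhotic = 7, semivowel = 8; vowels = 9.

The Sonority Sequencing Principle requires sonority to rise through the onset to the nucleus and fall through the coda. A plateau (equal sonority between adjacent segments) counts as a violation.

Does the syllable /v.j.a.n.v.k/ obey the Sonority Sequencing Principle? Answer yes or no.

Onset: /v/ is a voiced fricative (sonority 4), /j/ is a semivowel (sonority 8); then the nucleus /a/ (sonority 9).
Onset profile 4-8-9 — rises to the nucleus.
Coda: /n/ is a nasal (sonority 5), /v/ is a voiced fricative (sonority 4), /k/ is a voiceless plosive (sonority 1).
Coda profile 9-5-4-1 — falls from the nucleus.

yes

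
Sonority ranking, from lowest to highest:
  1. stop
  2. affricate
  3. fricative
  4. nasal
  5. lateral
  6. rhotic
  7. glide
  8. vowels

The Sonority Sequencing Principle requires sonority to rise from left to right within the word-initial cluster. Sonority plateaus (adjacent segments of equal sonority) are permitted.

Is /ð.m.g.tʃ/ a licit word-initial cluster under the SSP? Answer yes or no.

no

/ð/ is a fricative (sonority 3).
/m/ is a nasal (sonority 4).
/g/ is a stop (sonority 1).
/tʃ/ is an affricate (sonority 2).
The profile is 3-4-1-2. Between /m/ (4) and /g/ (1) sonority does not rise, so the cluster violates the SSP.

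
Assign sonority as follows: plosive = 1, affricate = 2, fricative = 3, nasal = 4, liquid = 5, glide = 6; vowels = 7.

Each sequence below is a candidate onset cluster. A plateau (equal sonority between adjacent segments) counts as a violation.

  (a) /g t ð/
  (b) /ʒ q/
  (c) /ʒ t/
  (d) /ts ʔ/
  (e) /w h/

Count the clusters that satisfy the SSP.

0

(a) /g t ð/: profile 1-1-3 — violates.
(b) /ʒ q/: profile 3-1 — violates.
(c) /ʒ t/: profile 3-1 — violates.
(d) /ts ʔ/: profile 2-1 — violates.
(e) /w h/: profile 6-3 — violates.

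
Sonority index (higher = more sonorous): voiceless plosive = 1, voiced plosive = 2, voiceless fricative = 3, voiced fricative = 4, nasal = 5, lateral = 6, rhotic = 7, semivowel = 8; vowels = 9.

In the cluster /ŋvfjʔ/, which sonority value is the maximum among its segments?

8

/ŋ/ — nasal, sonority 5.
/v/ — voiced fricative, sonority 4.
/f/ — voiceless fricative, sonority 3.
/j/ — semivowel, sonority 8.
/ʔ/ — voiceless plosive, sonority 1.
The maximum is 8.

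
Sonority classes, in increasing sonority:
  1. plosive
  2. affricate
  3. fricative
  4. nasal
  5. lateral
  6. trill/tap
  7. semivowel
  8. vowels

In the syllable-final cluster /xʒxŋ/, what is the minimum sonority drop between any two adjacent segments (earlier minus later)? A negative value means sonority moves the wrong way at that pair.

/x/ is a fricative (sonority 3).
/ʒ/ is a fricative (sonority 3).
/x/ is a fricative (sonority 3).
/ŋ/ is a nasal (sonority 4).
/x/→/ʒ/: change +0.
/ʒ/→/x/: change +0.
/x/→/ŋ/: change -1.
Minimum = -1.

-1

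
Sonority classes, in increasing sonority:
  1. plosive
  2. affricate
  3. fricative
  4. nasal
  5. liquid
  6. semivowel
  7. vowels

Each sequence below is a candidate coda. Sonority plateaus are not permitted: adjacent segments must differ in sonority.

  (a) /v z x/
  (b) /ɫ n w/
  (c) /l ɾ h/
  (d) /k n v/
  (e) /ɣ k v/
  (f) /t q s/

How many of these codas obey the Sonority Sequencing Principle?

(a) 3-3-3 → violates
(b) 5-4-6 → violates
(c) 5-5-3 → violates
(d) 1-4-3 → violates
(e) 3-1-3 → violates
(f) 1-1-3 → violates

0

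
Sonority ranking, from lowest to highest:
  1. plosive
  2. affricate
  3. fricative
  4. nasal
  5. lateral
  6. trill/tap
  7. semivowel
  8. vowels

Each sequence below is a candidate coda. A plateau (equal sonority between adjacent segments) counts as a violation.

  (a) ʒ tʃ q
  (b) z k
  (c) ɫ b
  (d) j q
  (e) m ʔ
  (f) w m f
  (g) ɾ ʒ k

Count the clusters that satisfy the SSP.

(a) sonority 3-2-1: well-formed.
(b) sonority 3-1: well-formed.
(c) sonority 5-1: well-formed.
(d) sonority 7-1: well-formed.
(e) sonority 4-1: well-formed.
(f) sonority 7-4-3: well-formed.
(g) sonority 6-3-1: well-formed.

7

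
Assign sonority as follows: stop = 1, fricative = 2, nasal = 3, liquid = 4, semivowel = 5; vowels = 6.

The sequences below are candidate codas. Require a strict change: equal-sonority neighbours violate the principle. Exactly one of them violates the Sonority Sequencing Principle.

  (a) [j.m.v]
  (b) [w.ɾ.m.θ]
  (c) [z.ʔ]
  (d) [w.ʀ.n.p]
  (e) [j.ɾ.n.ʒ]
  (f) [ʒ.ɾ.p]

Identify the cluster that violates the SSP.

f

(a) [j.m.v]: profile 5-3-2 — obeys.
(b) [w.ɾ.m.θ]: profile 5-4-3-2 — obeys.
(c) [z.ʔ]: profile 2-1 — obeys.
(d) [w.ʀ.n.p]: profile 5-4-3-1 — obeys.
(e) [j.ɾ.n.ʒ]: profile 5-4-3-2 — obeys.
(f) [ʒ.ɾ.p]: profile 2-4-1 — violates.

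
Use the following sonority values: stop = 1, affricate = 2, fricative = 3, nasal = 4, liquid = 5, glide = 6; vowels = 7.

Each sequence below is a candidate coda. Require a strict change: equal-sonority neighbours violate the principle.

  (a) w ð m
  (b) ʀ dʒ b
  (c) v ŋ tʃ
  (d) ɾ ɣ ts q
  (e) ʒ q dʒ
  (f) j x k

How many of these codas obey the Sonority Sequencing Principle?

3

(a) 6-3-4 → violates
(b) 5-2-1 → obeys
(c) 3-4-2 → violates
(d) 5-3-2-1 → obeys
(e) 3-1-2 → violates
(f) 6-3-1 → obeys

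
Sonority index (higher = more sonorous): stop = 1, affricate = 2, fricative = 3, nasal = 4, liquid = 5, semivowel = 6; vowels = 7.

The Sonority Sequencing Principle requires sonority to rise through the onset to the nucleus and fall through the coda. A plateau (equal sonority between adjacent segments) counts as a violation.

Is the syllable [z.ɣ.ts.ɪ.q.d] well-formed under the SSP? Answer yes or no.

no

Onset: /z/ is a fricative (sonority 3), /ɣ/ is a fricative (sonority 3), /ts/ is an affricate (sonority 2); then the nucleus /ɪ/ (sonority 7).
Onset profile 3-3-2-7 — does not strictly rise throughout.
Coda: /q/ is a stop (sonority 1), /d/ is a stop (sonority 1).
Coda profile 7-1-1 — does not strictly fall throughout.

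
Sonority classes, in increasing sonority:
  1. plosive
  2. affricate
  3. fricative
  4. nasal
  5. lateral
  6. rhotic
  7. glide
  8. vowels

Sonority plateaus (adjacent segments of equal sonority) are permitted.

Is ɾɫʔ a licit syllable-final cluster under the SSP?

yes

/ɾ/ — rhotic, sonority 6.
/ɫ/ — lateral, sonority 5.
/ʔ/ — plosive, sonority 1.
The profile 6-5-1 strictly falls, so the syllable-final cluster satisfies the SSP.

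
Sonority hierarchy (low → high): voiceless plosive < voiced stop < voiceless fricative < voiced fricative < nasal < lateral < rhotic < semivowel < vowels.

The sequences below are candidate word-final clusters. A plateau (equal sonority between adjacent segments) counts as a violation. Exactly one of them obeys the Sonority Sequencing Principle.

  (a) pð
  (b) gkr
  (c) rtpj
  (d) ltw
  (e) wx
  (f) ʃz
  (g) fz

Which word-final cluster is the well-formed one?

e

(a) sonority 1-4: ill-formed.
(b) sonority 2-1-7: ill-formed.
(c) sonority 7-1-1-8: ill-formed.
(d) sonority 6-1-8: ill-formed.
(e) sonority 8-3: well-formed.
(f) sonority 3-4: ill-formed.
(g) sonority 3-4: ill-formed.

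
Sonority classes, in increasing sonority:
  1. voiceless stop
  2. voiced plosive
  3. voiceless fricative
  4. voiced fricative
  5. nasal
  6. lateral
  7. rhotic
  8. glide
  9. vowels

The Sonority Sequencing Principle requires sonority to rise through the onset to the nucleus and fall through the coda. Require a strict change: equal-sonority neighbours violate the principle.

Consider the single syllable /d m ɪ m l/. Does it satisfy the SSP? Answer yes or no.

Onset: /d/ is a voiced plosive (sonority 2), /m/ is a nasal (sonority 5); then the nucleus /ɪ/ (sonority 9).
Onset profile 2-5-9 — rises to the nucleus.
Coda: /m/ is a nasal (sonority 5), /l/ is a lateral (sonority 6).
Coda profile 9-5-6 — does not strictly fall throughout.

no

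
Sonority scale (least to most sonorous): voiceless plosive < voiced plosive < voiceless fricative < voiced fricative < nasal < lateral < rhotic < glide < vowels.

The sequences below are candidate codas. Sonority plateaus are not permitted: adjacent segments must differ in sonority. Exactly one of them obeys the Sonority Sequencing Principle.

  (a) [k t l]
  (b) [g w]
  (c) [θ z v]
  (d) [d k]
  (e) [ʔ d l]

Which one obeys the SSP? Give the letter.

d

(a) sonority 1-1-6: ill-formed.
(b) sonority 2-8: ill-formed.
(c) sonority 3-4-4: ill-formed.
(d) sonority 2-1: well-formed.
(e) sonority 1-2-6: ill-formed.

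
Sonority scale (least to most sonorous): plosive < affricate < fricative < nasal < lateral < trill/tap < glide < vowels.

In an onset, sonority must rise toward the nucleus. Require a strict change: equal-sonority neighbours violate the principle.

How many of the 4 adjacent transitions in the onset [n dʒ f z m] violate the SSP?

/n/ is a nasal (sonority 4).
/dʒ/ is an affricate (sonority 2).
/f/ is a fricative (sonority 3).
/z/ is a fricative (sonority 3).
/m/ is a nasal (sonority 4).
/n/→/dʒ/: 4→2 (does not rise) — violation.
/dʒ/→/f/: 2→3 (rises) — ok.
/f/→/z/: 3→3 (plateau) — violation.
/z/→/m/: 3→4 (rises) — ok.

2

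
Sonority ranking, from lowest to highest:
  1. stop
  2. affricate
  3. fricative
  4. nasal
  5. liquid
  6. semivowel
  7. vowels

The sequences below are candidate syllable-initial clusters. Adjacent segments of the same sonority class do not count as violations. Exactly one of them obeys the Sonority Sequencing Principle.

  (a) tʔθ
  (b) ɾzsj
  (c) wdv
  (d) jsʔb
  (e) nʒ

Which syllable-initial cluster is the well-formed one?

(a) sonority 1-1-3: well-formed.
(b) sonority 5-3-3-6: ill-formed.
(c) sonority 6-1-3: ill-formed.
(d) sonority 6-3-1-1: ill-formed.
(e) sonority 4-3: ill-formed.

a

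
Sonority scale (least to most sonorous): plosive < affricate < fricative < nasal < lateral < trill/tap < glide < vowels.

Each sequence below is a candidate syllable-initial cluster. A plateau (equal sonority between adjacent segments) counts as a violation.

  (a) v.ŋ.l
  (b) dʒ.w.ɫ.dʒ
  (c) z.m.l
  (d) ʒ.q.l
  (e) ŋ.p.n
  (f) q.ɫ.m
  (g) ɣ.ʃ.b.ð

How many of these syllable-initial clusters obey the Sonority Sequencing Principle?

(a) v.ŋ.l: profile 3-4-5 — obeys.
(b) dʒ.w.ɫ.dʒ: profile 2-7-5-2 — violates.
(c) z.m.l: profile 3-4-5 — obeys.
(d) ʒ.q.l: profile 3-1-5 — violates.
(e) ŋ.p.n: profile 4-1-4 — violates.
(f) q.ɫ.m: profile 1-5-4 — violates.
(g) ɣ.ʃ.b.ð: profile 3-3-1-3 — violates.

2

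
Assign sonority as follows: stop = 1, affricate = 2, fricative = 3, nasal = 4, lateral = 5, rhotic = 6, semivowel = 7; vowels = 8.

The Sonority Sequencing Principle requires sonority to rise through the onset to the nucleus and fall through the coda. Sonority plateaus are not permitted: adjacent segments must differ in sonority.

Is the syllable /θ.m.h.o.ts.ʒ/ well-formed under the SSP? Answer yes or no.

Onset: /θ/ is a fricative (sonority 3), /m/ is a nasal (sonority 4), /h/ is a fricative (sonority 3); then the nucleus /o/ (sonority 8).
Onset profile 3-4-3-8 — does not strictly rise throughout.
Coda: /ts/ is an affricate (sonority 2), /ʒ/ is a fricative (sonority 3).
Coda profile 8-2-3 — does not strictly fall throughout.

no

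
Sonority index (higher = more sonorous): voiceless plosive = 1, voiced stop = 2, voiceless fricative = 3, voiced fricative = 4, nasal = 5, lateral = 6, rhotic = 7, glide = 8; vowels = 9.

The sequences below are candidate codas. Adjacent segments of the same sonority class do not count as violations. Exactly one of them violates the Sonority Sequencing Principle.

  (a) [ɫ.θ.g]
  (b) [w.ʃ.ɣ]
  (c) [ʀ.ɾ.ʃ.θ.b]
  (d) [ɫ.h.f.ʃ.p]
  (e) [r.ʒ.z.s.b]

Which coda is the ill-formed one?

(a) [ɫ.θ.g]: profile 6-3-2 — obeys.
(b) [w.ʃ.ɣ]: profile 8-3-4 — violates.
(c) [ʀ.ɾ.ʃ.θ.b]: profile 7-7-3-3-2 — obeys.
(d) [ɫ.h.f.ʃ.p]: profile 6-3-3-3-1 — obeys.
(e) [r.ʒ.z.s.b]: profile 7-4-4-3-2 — obeys.

b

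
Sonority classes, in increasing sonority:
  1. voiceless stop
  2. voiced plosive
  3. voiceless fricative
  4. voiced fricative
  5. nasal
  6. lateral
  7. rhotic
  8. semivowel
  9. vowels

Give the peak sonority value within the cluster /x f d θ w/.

/x/ — voiceless fricative, sonority 3.
/f/ — voiceless fricative, sonority 3.
/d/ — voiced plosive, sonority 2.
/θ/ — voiceless fricative, sonority 3.
/w/ — semivowel, sonority 8.
The maximum is 8.

8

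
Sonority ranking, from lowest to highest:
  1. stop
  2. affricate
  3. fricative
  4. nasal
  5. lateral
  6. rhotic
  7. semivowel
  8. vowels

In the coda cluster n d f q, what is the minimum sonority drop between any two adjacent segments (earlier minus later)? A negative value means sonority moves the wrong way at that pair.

-2

/n/: nasal = 4.
/d/: stop = 1.
/f/: fricative = 3.
/q/: stop = 1.
/n/→/d/: change +3.
/d/→/f/: change -2.
/f/→/q/: change +2.
Minimum = -2.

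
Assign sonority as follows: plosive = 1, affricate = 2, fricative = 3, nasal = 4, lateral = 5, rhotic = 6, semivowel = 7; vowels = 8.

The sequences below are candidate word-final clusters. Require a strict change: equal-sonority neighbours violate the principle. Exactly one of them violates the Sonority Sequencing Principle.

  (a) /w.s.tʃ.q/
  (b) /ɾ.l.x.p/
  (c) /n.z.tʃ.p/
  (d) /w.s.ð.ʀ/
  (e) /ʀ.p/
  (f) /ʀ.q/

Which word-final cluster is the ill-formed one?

d

(a) sonority 7-3-2-1: well-formed.
(b) sonority 6-5-3-1: well-formed.
(c) sonority 4-3-2-1: well-formed.
(d) sonority 7-3-3-6: ill-formed.
(e) sonority 6-1: well-formed.
(f) sonority 6-1: well-formed.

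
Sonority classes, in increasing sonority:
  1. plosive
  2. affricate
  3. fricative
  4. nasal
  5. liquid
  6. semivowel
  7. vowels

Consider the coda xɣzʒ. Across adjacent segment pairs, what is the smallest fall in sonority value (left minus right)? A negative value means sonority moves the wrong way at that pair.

/x/ — fricative, sonority 3.
/ɣ/ — fricative, sonority 3.
/z/ — fricative, sonority 3.
/ʒ/ — fricative, sonority 3.
/x/→/ɣ/: change +0.
/ɣ/→/z/: change +0.
/z/→/ʒ/: change +0.
Minimum = 0.

0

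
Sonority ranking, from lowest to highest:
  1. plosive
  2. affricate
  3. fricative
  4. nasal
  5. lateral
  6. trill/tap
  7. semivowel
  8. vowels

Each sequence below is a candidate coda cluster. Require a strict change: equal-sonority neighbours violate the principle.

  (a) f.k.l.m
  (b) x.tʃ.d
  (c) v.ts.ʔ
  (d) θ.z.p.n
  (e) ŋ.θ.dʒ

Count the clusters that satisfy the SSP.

(a) 3-1-5-4 → violates
(b) 3-2-1 → obeys
(c) 3-2-1 → obeys
(d) 3-3-1-4 → violates
(e) 4-3-2 → obeys

3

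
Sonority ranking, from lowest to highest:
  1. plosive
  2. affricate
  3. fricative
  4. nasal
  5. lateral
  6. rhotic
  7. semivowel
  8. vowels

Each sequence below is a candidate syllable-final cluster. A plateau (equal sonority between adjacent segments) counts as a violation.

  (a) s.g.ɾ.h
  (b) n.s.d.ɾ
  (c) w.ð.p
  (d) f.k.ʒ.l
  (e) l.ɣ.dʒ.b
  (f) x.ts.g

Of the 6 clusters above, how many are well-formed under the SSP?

(a) s.g.ɾ.h: profile 3-1-6-3 — violates.
(b) n.s.d.ɾ: profile 4-3-1-6 — violates.
(c) w.ð.p: profile 7-3-1 — obeys.
(d) f.k.ʒ.l: profile 3-1-3-5 — violates.
(e) l.ɣ.dʒ.b: profile 5-3-2-1 — obeys.
(f) x.ts.g: profile 3-2-1 — obeys.

3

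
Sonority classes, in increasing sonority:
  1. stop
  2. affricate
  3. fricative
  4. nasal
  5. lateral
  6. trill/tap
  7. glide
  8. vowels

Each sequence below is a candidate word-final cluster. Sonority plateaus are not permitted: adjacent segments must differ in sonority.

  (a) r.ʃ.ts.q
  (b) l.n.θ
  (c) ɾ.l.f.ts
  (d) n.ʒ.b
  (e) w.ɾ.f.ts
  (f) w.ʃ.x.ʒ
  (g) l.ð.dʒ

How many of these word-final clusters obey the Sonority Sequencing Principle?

6

(a) r.ʃ.ts.q: profile 6-3-2-1 — obeys.
(b) l.n.θ: profile 5-4-3 — obeys.
(c) ɾ.l.f.ts: profile 6-5-3-2 — obeys.
(d) n.ʒ.b: profile 4-3-1 — obeys.
(e) w.ɾ.f.ts: profile 7-6-3-2 — obeys.
(f) w.ʃ.x.ʒ: profile 7-3-3-3 — violates.
(g) l.ð.dʒ: profile 5-3-2 — obeys.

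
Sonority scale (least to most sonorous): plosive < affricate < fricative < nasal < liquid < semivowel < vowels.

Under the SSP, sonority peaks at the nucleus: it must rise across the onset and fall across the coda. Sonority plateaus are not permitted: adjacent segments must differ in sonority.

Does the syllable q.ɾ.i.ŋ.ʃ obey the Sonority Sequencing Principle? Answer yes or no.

yes

Onset: /q/ is a plosive (sonority 1), /ɾ/ is a liquid (sonority 5); then the nucleus /i/ (sonority 7).
Onset profile 1-5-7 — rises to the nucleus.
Coda: /ŋ/ is a nasal (sonority 4), /ʃ/ is a fricative (sonority 3).
Coda profile 7-4-3 — falls from the nucleus.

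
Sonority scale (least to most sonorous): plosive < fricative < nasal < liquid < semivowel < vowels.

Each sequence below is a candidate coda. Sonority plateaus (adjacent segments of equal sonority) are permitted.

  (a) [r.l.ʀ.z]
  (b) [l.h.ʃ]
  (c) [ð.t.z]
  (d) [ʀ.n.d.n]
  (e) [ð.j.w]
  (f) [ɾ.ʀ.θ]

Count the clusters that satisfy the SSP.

3

(a) [r.l.ʀ.z]: profile 4-4-4-2 — obeys.
(b) [l.h.ʃ]: profile 4-2-2 — obeys.
(c) [ð.t.z]: profile 2-1-2 — violates.
(d) [ʀ.n.d.n]: profile 4-3-1-3 — violates.
(e) [ð.j.w]: profile 2-5-5 — violates.
(f) [ɾ.ʀ.θ]: profile 4-4-2 — obeys.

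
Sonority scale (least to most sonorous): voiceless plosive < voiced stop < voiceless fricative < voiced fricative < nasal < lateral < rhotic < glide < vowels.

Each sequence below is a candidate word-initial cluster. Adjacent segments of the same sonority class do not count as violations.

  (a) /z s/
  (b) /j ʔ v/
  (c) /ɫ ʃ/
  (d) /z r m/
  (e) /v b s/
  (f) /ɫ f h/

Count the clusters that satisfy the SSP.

(a) /z s/: profile 4-3 — violates.
(b) /j ʔ v/: profile 8-1-4 — violates.
(c) /ɫ ʃ/: profile 6-3 — violates.
(d) /z r m/: profile 4-7-5 — violates.
(e) /v b s/: profile 4-2-3 — violates.
(f) /ɫ f h/: profile 6-3-3 — violates.

0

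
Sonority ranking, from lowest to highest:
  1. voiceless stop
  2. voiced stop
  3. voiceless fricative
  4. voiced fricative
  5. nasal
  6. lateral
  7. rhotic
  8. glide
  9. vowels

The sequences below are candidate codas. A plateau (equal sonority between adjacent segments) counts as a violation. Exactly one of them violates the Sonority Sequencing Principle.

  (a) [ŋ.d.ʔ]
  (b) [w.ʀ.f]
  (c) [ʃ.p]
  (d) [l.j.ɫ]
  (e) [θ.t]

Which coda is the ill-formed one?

d

(a) [ŋ.d.ʔ]: profile 5-2-1 — obeys.
(b) [w.ʀ.f]: profile 8-7-3 — obeys.
(c) [ʃ.p]: profile 3-1 — obeys.
(d) [l.j.ɫ]: profile 6-8-6 — violates.
(e) [θ.t]: profile 3-1 — obeys.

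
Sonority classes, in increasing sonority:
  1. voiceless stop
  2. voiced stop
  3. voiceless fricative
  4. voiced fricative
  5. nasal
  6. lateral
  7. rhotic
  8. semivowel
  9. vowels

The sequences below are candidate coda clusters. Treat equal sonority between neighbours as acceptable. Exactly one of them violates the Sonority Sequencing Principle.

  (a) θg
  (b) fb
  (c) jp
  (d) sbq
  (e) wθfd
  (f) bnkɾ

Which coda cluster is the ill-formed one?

(a) 3-2 → obeys
(b) 3-2 → obeys
(c) 8-1 → obeys
(d) 3-2-1 → obeys
(e) 8-3-3-2 → obeys
(f) 2-5-1-7 → violates

f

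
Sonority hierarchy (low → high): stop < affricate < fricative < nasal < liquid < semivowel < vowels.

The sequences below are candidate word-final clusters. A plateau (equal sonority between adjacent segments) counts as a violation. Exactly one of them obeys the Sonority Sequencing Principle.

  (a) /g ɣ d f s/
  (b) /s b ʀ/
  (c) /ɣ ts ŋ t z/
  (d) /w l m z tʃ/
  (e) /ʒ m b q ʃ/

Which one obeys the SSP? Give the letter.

(a) /g ɣ d f s/: profile 1-3-1-3-3 — violates.
(b) /s b ʀ/: profile 3-1-5 — violates.
(c) /ɣ ts ŋ t z/: profile 3-2-4-1-3 — violates.
(d) /w l m z tʃ/: profile 6-5-4-3-2 — obeys.
(e) /ʒ m b q ʃ/: profile 3-4-1-1-3 — violates.

d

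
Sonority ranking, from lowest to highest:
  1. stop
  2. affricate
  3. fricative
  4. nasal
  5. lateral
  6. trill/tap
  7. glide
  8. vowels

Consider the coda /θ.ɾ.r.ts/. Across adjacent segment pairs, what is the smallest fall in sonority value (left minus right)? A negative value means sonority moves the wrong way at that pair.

/θ/ is a fricative (sonority 3).
/ɾ/ is a trill/tap (sonority 6).
/r/ is a trill/tap (sonority 6).
/ts/ is an affricate (sonority 2).
/θ/→/ɾ/: change -3.
/ɾ/→/r/: change +0.
/r/→/ts/: change +4.
Minimum = -3.

-3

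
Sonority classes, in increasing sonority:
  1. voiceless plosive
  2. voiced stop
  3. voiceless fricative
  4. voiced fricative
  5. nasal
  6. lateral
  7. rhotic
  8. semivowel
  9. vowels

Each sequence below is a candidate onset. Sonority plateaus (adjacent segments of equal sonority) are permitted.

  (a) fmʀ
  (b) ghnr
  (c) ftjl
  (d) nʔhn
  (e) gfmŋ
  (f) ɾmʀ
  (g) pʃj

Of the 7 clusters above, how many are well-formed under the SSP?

4

(a) 3-5-7 → obeys
(b) 2-3-5-7 → obeys
(c) 3-1-8-6 → violates
(d) 5-1-3-5 → violates
(e) 2-3-5-5 → obeys
(f) 7-5-7 → violates
(g) 1-3-8 → obeys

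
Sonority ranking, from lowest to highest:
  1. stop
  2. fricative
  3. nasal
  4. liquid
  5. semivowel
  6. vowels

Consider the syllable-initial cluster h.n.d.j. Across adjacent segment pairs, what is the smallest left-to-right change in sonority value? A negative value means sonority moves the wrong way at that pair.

-2

/h/: fricative = 2.
/n/: nasal = 3.
/d/: stop = 1.
/j/: semivowel = 5.
/h/→/n/: change +1.
/n/→/d/: change -2.
/d/→/j/: change +4.
Minimum = -2.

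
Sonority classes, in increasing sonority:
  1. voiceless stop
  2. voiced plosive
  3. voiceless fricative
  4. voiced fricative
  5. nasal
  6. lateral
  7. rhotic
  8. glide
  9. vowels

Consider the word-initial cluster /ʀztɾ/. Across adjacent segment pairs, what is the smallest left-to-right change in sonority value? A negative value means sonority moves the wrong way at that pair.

/ʀ/ is a rhotic (sonority 7).
/z/ is a voiced fricative (sonority 4).
/t/ is a voiceless stop (sonority 1).
/ɾ/ is a rhotic (sonority 7).
/ʀ/→/z/: change -3.
/z/→/t/: change -3.
/t/→/ɾ/: change +6.
Minimum = -3.

-3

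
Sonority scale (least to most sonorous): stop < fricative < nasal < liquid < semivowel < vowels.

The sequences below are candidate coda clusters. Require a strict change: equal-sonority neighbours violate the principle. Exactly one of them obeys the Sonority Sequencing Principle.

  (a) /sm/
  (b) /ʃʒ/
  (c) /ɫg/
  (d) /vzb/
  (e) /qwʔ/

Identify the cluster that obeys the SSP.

(a) 2-3 → violates
(b) 2-2 → violates
(c) 4-1 → obeys
(d) 2-2-1 → violates
(e) 1-5-1 → violates

c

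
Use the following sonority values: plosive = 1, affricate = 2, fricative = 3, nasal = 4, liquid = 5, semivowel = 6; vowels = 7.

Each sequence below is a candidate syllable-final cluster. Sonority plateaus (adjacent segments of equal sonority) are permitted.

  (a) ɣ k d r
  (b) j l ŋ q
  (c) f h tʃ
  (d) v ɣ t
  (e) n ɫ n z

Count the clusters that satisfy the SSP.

(a) 3-1-1-5 → violates
(b) 6-5-4-1 → obeys
(c) 3-3-2 → obeys
(d) 3-3-1 → obeys
(e) 4-5-4-3 → violates

3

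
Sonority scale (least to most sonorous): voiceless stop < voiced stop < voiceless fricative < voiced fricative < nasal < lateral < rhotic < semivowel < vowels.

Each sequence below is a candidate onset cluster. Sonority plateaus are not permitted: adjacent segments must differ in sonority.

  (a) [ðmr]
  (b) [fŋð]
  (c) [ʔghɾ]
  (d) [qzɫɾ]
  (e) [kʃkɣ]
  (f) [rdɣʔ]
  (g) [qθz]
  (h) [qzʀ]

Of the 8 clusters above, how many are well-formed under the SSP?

(a) sonority 4-5-7: well-formed.
(b) sonority 3-5-4: ill-formed.
(c) sonority 1-2-3-7: well-formed.
(d) sonority 1-4-6-7: well-formed.
(e) sonority 1-3-1-4: ill-formed.
(f) sonority 7-2-4-1: ill-formed.
(g) sonority 1-3-4: well-formed.
(h) sonority 1-4-7: well-formed.

5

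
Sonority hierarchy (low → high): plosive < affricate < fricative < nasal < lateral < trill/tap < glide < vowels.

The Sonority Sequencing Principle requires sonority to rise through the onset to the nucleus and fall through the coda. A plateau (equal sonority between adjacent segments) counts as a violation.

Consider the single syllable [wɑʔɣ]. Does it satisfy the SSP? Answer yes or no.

no

Onset: /w/ is a glide (sonority 7); then the nucleus /ɑ/ (sonority 8).
Onset profile 7-8 — rises to the nucleus.
Coda: /ʔ/ is a plosive (sonority 1), /ɣ/ is a fricative (sonority 3).
Coda profile 8-1-3 — does not strictly fall throughout.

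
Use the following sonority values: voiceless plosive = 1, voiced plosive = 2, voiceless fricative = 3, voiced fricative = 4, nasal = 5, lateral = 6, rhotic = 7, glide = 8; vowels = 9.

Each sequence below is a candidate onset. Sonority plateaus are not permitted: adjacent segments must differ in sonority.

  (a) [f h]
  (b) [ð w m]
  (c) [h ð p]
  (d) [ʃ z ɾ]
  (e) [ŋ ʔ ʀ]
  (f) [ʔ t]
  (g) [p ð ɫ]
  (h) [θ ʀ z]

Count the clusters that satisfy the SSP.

2

(a) 3-3 → violates
(b) 4-8-5 → violates
(c) 3-4-1 → violates
(d) 3-4-7 → obeys
(e) 5-1-7 → violates
(f) 1-1 → violates
(g) 1-4-6 → obeys
(h) 3-7-4 → violates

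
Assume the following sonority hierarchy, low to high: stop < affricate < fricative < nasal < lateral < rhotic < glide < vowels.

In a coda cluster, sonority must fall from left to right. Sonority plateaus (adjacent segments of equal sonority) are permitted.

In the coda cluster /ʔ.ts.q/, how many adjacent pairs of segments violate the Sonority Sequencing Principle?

1

/ʔ/: stop = 1.
/ts/: affricate = 2.
/q/: stop = 1.
/ʔ/→/ts/: 1→2 (does not fall) — violation.
/ts/→/q/: 2→1 (falls) — ok.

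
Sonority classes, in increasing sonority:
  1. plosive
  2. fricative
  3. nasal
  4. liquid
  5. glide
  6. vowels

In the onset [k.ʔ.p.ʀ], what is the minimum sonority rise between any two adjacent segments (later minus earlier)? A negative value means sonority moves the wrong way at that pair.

/k/ is a plosive (sonority 1).
/ʔ/ is a plosive (sonority 1).
/p/ is a plosive (sonority 1).
/ʀ/ is a liquid (sonority 4).
/k/→/ʔ/: change +0.
/ʔ/→/p/: change +0.
/p/→/ʀ/: change +3.
Minimum = 0.

0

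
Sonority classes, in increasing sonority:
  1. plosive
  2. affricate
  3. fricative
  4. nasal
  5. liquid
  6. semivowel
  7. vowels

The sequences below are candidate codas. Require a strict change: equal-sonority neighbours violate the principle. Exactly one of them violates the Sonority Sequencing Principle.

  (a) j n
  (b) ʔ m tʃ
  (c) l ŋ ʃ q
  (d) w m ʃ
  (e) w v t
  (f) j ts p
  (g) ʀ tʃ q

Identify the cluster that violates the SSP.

(a) sonority 6-4: well-formed.
(b) sonority 1-4-2: ill-formed.
(c) sonority 5-4-3-1: well-formed.
(d) sonority 6-4-3: well-formed.
(e) sonority 6-3-1: well-formed.
(f) sonority 6-2-1: well-formed.
(g) sonority 5-2-1: well-formed.

b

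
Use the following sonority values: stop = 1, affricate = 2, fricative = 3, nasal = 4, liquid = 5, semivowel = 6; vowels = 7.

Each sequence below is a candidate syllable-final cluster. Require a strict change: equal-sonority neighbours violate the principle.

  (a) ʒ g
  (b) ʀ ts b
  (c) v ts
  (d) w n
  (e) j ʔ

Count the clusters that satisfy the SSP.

(a) sonority 3-1: well-formed.
(b) sonority 5-2-1: well-formed.
(c) sonority 3-2: well-formed.
(d) sonority 6-4: well-formed.
(e) sonority 6-1: well-formed.

5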